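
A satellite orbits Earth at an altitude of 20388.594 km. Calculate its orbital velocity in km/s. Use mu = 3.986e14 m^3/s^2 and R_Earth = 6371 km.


r = R_E + alt = 6371.0 + 20388.594 = 26759.5940 km = 2.6759594e+07 m
v = sqrt(mu/r) = sqrt(3.986e14 / 2.6759594e+07) = 3859.4808 m/s = 3.8595 km/s

3.8595 km/s


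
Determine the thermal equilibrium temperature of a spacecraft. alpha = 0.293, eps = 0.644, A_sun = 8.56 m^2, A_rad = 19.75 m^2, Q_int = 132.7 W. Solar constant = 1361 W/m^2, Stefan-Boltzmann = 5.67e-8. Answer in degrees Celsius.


Numerator = alpha*S*A_sun + Q_int = 0.293*1361*8.56 + 132.7 = 3546.1969 W
Denominator = eps*sigma*A_rad = 0.644*5.67e-8*19.75 = 7.211673e-07 W/K^4
T^4 = 4.9173013e+09 K^4
T = 264.8084 K = -8.3416 C

-8.3416 degrees Celsius


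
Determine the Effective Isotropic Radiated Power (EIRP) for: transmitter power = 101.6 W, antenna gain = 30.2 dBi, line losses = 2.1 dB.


Pt = 101.6 W = 20.0689 dBW
EIRP = Pt_dBW + Gt - losses = 20.0689 + 30.2 - 2.1 = 48.1689 dBW

48.1689 dBW


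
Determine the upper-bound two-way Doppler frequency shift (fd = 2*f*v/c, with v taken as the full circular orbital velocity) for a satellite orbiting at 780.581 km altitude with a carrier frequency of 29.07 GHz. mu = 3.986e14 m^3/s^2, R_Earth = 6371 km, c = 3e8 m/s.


r = 7.151581e+06 m
v = sqrt(mu/r) = 7465.6498 m/s (worst-case radial velocity)
f = 29.07 GHz = 2.907e+10 Hz
fd = 2*f*v/c = 2*2.907e+10*7465.6498/3.0e+08
fd = 1.4468429e+06 Hz

1.4468e+06 Hz


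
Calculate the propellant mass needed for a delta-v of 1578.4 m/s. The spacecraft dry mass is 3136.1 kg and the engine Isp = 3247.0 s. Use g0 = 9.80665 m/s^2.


ve = Isp * g0 = 3247.0 * 9.80665 = 31842.192550 m/s
mass ratio = exp(dv/ve) = exp(1578.4/31842.192550) = 1.05081857
m_prop = m_dry * (mr - 1) = 3136.1 * (1.05081857 - 1)
m_prop = 159.3721 kg

159.3721 kg


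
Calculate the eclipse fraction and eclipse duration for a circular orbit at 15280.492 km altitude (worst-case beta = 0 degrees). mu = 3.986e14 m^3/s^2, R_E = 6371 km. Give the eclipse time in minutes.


r = 21651.4920 km
T = 528.4352 min
Eclipse fraction = arcsin(R_E/r)/pi = arcsin(6371.0000/21651.4920)/pi
= arcsin(0.2942522)/pi = 0.09507058
Eclipse duration = 0.09507058 * 528.4352 = 50.2386 min

50.2386 minutes


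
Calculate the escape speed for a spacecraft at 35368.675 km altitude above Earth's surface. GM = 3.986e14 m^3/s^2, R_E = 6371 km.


r = 6371.0 + 35368.675 = 41739.6750 km = 4.1739675e+07 m
v_esc = sqrt(2*mu/r) = sqrt(2*3.986e14 / 4.1739675e+07)
v_esc = 4370.2785 m/s = 4.3703 km/s

4.3703 km/s


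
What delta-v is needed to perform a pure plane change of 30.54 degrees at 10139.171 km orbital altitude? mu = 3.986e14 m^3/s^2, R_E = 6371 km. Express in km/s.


r = 16510.1710 km = 1.6510171e+07 m
V = sqrt(mu/r) = 4913.5215 m/s
di = 30.54 deg = 0.5330236 rad
dV = 2*V*sin(di/2) = 2*4913.5215*sin(0.2665118)
dV = 2588.1284 m/s = 2.5881 km/s

2.5881 km/s


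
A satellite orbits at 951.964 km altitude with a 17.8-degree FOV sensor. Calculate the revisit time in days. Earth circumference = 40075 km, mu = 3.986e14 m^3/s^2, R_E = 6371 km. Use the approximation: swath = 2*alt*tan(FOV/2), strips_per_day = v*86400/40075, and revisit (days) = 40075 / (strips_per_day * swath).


swath = 2*951.964*tan(0.1553343) = 298.1472 km
v = sqrt(mu/r) = 7377.7715 m/s = 7.3778 km/s
strips/day = v*86400/40075 = 7.3778*86400/40075 = 15.9062
coverage/day = strips * swath = 15.9062 * 298.1472 = 4742.3772 km
revisit = 40075 / 4742.3772 = 8.4504 days

8.4504 days


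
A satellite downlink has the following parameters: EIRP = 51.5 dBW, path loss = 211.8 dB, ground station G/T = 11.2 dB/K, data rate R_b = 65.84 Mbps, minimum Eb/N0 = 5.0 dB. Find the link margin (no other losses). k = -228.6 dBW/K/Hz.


C/N0 = EIRP - FSPL + G/T - k = 51.5 - 211.8 + 11.2 - (-228.6)
C/N0 = 79.5000 dB-Hz
R_b = 65.84 Mbps = 6.584e+07 bps -> 10*log10(R_b) = 78.1849 dB-Hz
Eb/N0 = C/N0 - 10*log10(R_b) = 79.5000 - 78.1849 = 1.3151 dB
Margin = Eb/N0 - Eb/N0_req = 1.3151 - 5.0 = -3.6849 dB (negative margin: link does not close)

-3.6849 dB


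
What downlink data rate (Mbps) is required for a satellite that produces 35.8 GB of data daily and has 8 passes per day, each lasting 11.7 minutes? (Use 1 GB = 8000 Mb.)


total contact time = 8 * 11.7 * 60 = 5616.0000 s
data = 35.8 GB = 286400.0000 Mb
rate = 286400.0000 / 5616.0000 = 50.9972 Mbps

50.9972 Mbps


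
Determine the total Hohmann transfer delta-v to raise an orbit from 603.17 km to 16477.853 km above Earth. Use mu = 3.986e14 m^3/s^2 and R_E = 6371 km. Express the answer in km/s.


r1 = 6974.1700 km = 6.97417e+06 m
r2 = 22848.8530 km = 2.2848853e+07 m
dv1 = sqrt(mu/r1)*(sqrt(2*r2/(r1+r2)) - 1) = 1798.2205 m/s
dv2 = sqrt(mu/r2)*(1 - sqrt(2*r1/(r1+r2))) = 1320.3117 m/s
total dv = |dv1| + |dv2| = 1798.2205 + 1320.3117 = 3118.5322 m/s = 3.1185 km/s

3.1185 km/s


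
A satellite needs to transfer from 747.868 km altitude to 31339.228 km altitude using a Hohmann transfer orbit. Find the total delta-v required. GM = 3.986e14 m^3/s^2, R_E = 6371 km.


r1 = 7118.8680 km = 7.118868e+06 m
r2 = 37710.2280 km = 3.7710228e+07 m
dv1 = sqrt(mu/r1)*(sqrt(2*r2/(r1+r2)) - 1) = 2222.9367 m/s
dv2 = sqrt(mu/r2)*(1 - sqrt(2*r1/(r1+r2))) = 1418.9373 m/s
total dv = |dv1| + |dv2| = 2222.9367 + 1418.9373 = 3641.8740 m/s = 3.6419 km/s

3.6419 km/s


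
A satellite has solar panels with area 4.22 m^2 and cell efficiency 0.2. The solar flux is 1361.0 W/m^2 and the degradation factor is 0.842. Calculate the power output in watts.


P = area * eta * S * degradation
P = 4.22 * 0.2 * 1361.0 * 0.842
P = 967.1919 W

967.1919 W


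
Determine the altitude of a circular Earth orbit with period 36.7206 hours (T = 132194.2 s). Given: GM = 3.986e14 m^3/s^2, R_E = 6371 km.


T = 132194.2 s
r = (mu*T^2/(4*pi^2))^(1/3) = (3.986e14 * 132194.2^2 / (4*pi^2))^(1/3)
r = 5.6087677e+07 m = 56087.6770 km
alt = r - R_E = 56087.6770 - 6371 = 49716.6770 km

49716.6770 km


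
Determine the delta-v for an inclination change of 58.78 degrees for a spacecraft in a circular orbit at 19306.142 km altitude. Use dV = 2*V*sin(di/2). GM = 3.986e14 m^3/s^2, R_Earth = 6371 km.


r = 25677.1420 km = 2.5677142e+07 m
V = sqrt(mu/r) = 3939.9917 m/s
di = 58.78 deg = 1.0259 rad
dV = 2*V*sin(di/2) = 2*3939.9917*sin(0.5129523)
dV = 3867.1152 m/s = 3.8671 km/s

3.8671 km/s


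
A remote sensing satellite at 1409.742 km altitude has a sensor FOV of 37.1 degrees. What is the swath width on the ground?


FOV = 37.1 deg = 0.6475172 rad
swath = 2 * alt * tan(FOV/2) = 2 * 1409.742 * tan(0.3237586)
swath = 2 * 1409.742 * 0.335566
swath = 946.1229 km

946.1229 km


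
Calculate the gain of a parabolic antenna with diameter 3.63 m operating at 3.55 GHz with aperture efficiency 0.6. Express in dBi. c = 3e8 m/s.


lambda = c/f = 3e8 / 3.55e+09 = 0.08450704 m
G = eta*(pi*D/lambda)^2 = 0.6*(pi*3.63/0.08450704)^2
G = 10926.4339 (linear)
G = 10*log10(10926.4339) = 40.3848 dBi

40.3848 dBi


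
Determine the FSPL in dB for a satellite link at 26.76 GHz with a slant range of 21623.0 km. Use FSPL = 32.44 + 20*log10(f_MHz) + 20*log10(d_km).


f = 26.76 GHz = 26760.0000 MHz
d = 21623.0 km
FSPL = 32.44 + 20*log10(26760.0000) + 20*log10(21623.0)
FSPL = 32.44 + 88.5497 + 86.6983
FSPL = 207.6880 dB

207.6880 dB


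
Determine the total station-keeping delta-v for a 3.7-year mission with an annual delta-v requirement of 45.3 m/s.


dV = rate * years = 45.3 * 3.7
dV = 167.6100 m/s

167.6100 m/s


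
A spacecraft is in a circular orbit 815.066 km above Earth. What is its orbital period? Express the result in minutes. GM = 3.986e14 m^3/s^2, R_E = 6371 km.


r = 7186.0660 km = 7.186066e+06 m
T = 2*pi*sqrt(r^3/mu) = 2*pi*sqrt(3.7108518e+20 / 3.986e14)
T = 6062.4480 s = 101.0408 min

101.0408 minutes


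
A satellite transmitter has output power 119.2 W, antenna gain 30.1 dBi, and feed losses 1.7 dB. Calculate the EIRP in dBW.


Pt = 119.2 W = 20.7628 dBW
EIRP = Pt_dBW + Gt - losses = 20.7628 + 30.1 - 1.7 = 49.1628 dBW

49.1628 dBW


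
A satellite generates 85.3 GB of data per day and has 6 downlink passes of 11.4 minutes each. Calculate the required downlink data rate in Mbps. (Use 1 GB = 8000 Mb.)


total contact time = 6 * 11.4 * 60 = 4104.0000 s
data = 85.3 GB = 682400.0000 Mb
rate = 682400.0000 / 4104.0000 = 166.2768 Mbps

166.2768 Mbps


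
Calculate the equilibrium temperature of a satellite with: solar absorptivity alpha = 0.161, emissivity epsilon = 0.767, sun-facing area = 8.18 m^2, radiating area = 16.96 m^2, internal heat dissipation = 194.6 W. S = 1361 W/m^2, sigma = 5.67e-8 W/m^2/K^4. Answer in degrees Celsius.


Numerator = alpha*S*A_sun + Q_int = 0.161*1361*8.18 + 194.6 = 1987.0098 W
Denominator = eps*sigma*A_rad = 0.767*5.67e-8*16.96 = 7.3757174e-07 W/K^4
T^4 = 2.6939885e+09 K^4
T = 227.8237 K = -45.3263 C

-45.3263 degrees Celsius


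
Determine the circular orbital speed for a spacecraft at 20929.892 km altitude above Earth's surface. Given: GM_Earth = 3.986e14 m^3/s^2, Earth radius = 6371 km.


r = R_E + alt = 6371.0 + 20929.892 = 27300.8920 km = 2.7300892e+07 m
v = sqrt(mu/r) = sqrt(3.986e14 / 2.7300892e+07) = 3821.0281 m/s = 3.8210 km/s

3.8210 km/s


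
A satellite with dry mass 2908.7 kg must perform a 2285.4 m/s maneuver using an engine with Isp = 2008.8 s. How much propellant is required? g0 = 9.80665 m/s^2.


ve = Isp * g0 = 2008.8 * 9.80665 = 19699.598520 m/s
mass ratio = exp(dv/ve) = exp(2285.4/19699.598520) = 1.12300993
m_prop = m_dry * (mr - 1) = 2908.7 * (1.12300993 - 1)
m_prop = 357.7990 kg

357.7990 kg


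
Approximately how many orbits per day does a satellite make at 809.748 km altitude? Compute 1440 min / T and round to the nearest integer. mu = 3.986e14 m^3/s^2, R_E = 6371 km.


r = 7.180748e+06 m
T = 2*pi*sqrt(r^3/mu) = 6055.7195 s = 100.9287 min
revs/day = 1440 / 100.9287 = 14.2675
Rounded: 14 revolutions per day

14 revolutions per day


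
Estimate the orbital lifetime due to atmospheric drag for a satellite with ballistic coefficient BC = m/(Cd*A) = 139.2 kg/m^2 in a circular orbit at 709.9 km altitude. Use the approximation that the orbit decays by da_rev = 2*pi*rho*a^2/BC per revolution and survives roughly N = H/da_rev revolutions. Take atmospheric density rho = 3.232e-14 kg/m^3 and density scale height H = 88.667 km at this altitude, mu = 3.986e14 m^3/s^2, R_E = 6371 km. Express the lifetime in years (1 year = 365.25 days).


a = R_E + alt = 7080.9000 km = 7.0809e+06 m
da_rev = 2*pi*rho*a^2/BC = 2*pi*3.232e-14*(7.0809e+06)^2/139.2 = 0.073145718 m per revolution
N = H/da_rev = 88667.0000 m / 0.073145718 m = 1.2121967e+06 revolutions
P = 2*pi*sqrt(a^3/mu) = 5929.8528 s
lifetime = N*P = 1.2121967e+06 * 5929.8528 = 7.1881482e+09 s = 83196.1592 days
years = 83196.1592 / 365.25 = 227.7787 years

227.7787 years


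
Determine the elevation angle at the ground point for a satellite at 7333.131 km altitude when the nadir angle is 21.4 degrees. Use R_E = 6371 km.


r = R_E + alt = 13704.1310 km
Law of sines in the satellite / Earth-center / ground-point triangle:
  sin(nadir)/R_E = sin(90 + el)/r  =>  cos(el) = (r/R_E)*sin(nadir)
cos(el) = (13704.1310 / 6371.0000) * sin(21.4 deg) = 0.7848563
el = arccos(0.7848563) = 38.2926 deg
(Earth-central angle = 90 - nadir - el = 30.3074 deg)

38.2926 degrees


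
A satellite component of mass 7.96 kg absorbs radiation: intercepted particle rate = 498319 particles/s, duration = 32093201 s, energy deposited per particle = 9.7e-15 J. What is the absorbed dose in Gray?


Total energy deposited = rate * time * E_per
  = 498319 * 32093201 * 9.7e-15 = 0.1551287 J
Dose = E_total / mass = 0.1551287 / 7.96
Dose = 0.01948853 Gy

0.0195 Gy


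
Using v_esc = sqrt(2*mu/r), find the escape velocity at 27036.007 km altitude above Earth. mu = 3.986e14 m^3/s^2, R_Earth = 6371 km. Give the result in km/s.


r = 6371.0 + 27036.007 = 33407.0070 km = 3.3407007e+07 m
v_esc = sqrt(2*mu/r) = sqrt(2*3.986e14 / 3.3407007e+07)
v_esc = 4885.0033 m/s = 4.8850 km/s

4.8850 km/s


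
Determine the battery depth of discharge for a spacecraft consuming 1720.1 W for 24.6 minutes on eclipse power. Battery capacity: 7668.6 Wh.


E_used = P * t / 60 = 1720.1 * 24.6 / 60 = 705.2410 Wh
DOD = E_used / E_total * 100 = 705.2410 / 7668.6 * 100
DOD = 9.1965 %

9.1965 %


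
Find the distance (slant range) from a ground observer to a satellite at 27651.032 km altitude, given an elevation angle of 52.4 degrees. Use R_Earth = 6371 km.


h = 27651.032 km, el = 52.4 deg
d = -R_E*sin(el) + sqrt((R_E*sin(el))^2 + 2*R_E*h + h^2)
d = -6371.0000*sin(0.9145525) + sqrt((6371.0000*0.7922896)^2 + 2*6371.0000*27651.032 + 27651.032^2)
d = 28751.5544 km

28751.5544 km


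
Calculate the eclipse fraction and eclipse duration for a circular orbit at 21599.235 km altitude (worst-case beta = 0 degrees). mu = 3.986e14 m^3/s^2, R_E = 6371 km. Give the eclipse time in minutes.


r = 27970.2350 km
T = 775.8971 min
Eclipse fraction = arcsin(R_E/r)/pi = arcsin(6371.0000/27970.2350)/pi
= arcsin(0.2277779)/pi = 0.073146
Eclipse duration = 0.073146 * 775.8971 = 56.7538 min

56.7538 minutes


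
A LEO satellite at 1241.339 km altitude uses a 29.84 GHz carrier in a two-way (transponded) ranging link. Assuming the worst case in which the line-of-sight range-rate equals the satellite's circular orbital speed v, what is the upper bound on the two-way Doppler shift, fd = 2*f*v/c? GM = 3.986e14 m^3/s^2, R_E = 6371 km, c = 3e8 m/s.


r = 7.612339e+06 m
v = sqrt(mu/r) = 7236.1838 m/s (worst-case radial velocity)
f = 29.84 GHz = 2.984e+10 Hz
fd = 2*f*v/c = 2*2.984e+10*7236.1838/3.0e+08
fd = 1.4395182e+06 Hz

1.4395e+06 Hz


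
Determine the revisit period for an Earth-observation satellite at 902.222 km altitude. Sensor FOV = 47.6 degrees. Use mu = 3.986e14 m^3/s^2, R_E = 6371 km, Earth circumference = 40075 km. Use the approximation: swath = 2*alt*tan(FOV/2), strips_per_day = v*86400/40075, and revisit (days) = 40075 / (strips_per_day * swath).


swath = 2*902.222*tan(0.4153884) = 795.8546 km
v = sqrt(mu/r) = 7402.9570 m/s = 7.4030 km/s
strips/day = v*86400/40075 = 7.4030*86400/40075 = 15.9605
coverage/day = strips * swath = 15.9605 * 795.8546 = 12702.2070 km
revisit = 40075 / 12702.2070 = 3.1550 days

3.1550 days


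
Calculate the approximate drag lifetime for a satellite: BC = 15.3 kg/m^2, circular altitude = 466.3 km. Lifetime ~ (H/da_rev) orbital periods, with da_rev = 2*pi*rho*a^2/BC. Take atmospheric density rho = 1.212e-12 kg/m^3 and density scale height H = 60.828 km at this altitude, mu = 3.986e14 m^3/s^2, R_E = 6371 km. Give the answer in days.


a = R_E + alt = 6837.3000 km = 6.8373e+06 m
da_rev = 2*pi*rho*a^2/BC = 2*pi*1.212e-12*(6.8373e+06)^2/15.3 = 23.268068 m per revolution
N = H/da_rev = 60828.0000 m / 23.268068 m = 2614.2265 revolutions
P = 2*pi*sqrt(a^3/mu) = 5626.4981 s
lifetime = N*P = 2614.2265 * 5626.4981 = 1.470894e+07 s = 170.2424 days

170.2424 days


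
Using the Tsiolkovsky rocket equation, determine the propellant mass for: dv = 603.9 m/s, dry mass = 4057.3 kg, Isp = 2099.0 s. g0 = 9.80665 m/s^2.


ve = Isp * g0 = 2099.0 * 9.80665 = 20584.158350 m/s
mass ratio = exp(dv/ve) = exp(603.9/20584.158350) = 1.02977270
m_prop = m_dry * (mr - 1) = 4057.3 * (1.02977270 - 1)
m_prop = 120.7968 kg

120.7968 kg


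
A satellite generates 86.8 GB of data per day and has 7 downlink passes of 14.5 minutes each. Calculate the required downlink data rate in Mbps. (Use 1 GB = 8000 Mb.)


total contact time = 7 * 14.5 * 60 = 6090.0000 s
data = 86.8 GB = 694400.0000 Mb
rate = 694400.0000 / 6090.0000 = 114.0230 Mbps

114.0230 Mbps


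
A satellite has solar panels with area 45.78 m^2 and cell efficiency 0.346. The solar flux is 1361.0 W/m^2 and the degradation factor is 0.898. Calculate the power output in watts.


P = area * eta * S * degradation
P = 45.78 * 0.346 * 1361.0 * 0.898
P = 19359.1529 W

19359.1529 W


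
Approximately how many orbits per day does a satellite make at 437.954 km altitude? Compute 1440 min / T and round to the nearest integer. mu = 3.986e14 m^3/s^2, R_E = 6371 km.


r = 6.808954e+06 m
T = 2*pi*sqrt(r^3/mu) = 5591.5450 s = 93.1924 min
revs/day = 1440 / 93.1924 = 15.4519
Rounded: 15 revolutions per day

15 revolutions per day


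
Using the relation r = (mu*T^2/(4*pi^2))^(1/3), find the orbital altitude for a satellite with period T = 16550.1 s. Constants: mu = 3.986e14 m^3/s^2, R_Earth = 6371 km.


T = 16550.1 s
r = (mu*T^2/(4*pi^2))^(1/3) = (3.986e14 * 16550.1^2 / (4*pi^2))^(1/3)
r = 1.4036525e+07 m = 14036.5249 km
alt = r - R_E = 14036.5249 - 6371 = 7665.5249 km

7665.5249 km


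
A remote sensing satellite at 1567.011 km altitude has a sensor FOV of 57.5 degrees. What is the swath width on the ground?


FOV = 57.5 deg = 1.0036 rad
swath = 2 * alt * tan(FOV/2) = 2 * 1567.011 * tan(0.5017822)
swath = 2 * 1567.011 * 0.5486188
swath = 1719.3833 km

1719.3833 km


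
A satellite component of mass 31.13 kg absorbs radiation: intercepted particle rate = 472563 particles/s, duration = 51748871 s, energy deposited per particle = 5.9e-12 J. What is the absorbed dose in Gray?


Total energy deposited = rate * time * E_per
  = 472563 * 51748871 * 5.9e-12 = 144.2822 J
Dose = E_total / mass = 144.2822 / 31.13
Dose = 4.6348 Gy

4.6348 Gy


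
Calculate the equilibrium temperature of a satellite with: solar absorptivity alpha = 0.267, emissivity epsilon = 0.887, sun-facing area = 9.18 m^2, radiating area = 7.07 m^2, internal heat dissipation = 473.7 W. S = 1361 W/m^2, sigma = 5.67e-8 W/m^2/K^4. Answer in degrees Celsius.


Numerator = alpha*S*A_sun + Q_int = 0.267*1361*9.18 + 473.7 = 3809.5927 W
Denominator = eps*sigma*A_rad = 0.887*5.67e-8*7.07 = 3.555708e-07 W/K^4
T^4 = 1.071402e+10 K^4
T = 321.7274 K = 48.5774 C

48.5774 degrees Celsius


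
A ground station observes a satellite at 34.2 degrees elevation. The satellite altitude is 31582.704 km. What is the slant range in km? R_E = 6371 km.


h = 31582.704 km, el = 34.2 deg
d = -R_E*sin(el) + sqrt((R_E*sin(el))^2 + 2*R_E*h + h^2)
d = -6371.0000*sin(0.5969026) + sqrt((6371.0000*0.5620834)^2 + 2*6371.0000*31582.704 + 31582.704^2)
d = 34005.1053 km

34005.1053 km


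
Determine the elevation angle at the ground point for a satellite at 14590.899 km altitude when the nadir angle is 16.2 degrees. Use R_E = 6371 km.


r = R_E + alt = 20961.8990 km
Law of sines in the satellite / Earth-center / ground-point triangle:
  sin(nadir)/R_E = sin(90 + el)/r  =>  cos(el) = (r/R_E)*sin(nadir)
cos(el) = (20961.8990 / 6371.0000) * sin(16.2 deg) = 0.9179381
el = arccos(0.9179381) = 23.3735 deg
(Earth-central angle = 90 - nadir - el = 50.4265 deg)

23.3735 degrees


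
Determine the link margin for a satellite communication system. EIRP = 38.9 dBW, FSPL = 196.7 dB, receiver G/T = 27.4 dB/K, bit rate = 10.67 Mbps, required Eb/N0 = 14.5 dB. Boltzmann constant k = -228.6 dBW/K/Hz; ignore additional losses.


C/N0 = EIRP - FSPL + G/T - k = 38.9 - 196.7 + 27.4 - (-228.6)
C/N0 = 98.2000 dB-Hz
R_b = 10.67 Mbps = 1.067e+07 bps -> 10*log10(R_b) = 70.2816 dB-Hz
Eb/N0 = C/N0 - 10*log10(R_b) = 98.2000 - 70.2816 = 27.9184 dB
Margin = Eb/N0 - Eb/N0_req = 27.9184 - 14.5 = 13.4184 dB (link closes)

13.4184 dB


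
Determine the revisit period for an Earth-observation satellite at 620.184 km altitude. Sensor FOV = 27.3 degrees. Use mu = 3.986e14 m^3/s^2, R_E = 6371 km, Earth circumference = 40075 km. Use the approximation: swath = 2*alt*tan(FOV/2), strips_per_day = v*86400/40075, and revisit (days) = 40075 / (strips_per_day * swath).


swath = 2*620.184*tan(0.2382374) = 301.2226 km
v = sqrt(mu/r) = 7550.8055 m/s = 7.5508 km/s
strips/day = v*86400/40075 = 7.5508*86400/40075 = 16.2792
coverage/day = strips * swath = 16.2792 * 301.2226 = 4903.6682 km
revisit = 40075 / 4903.6682 = 8.1725 days

8.1725 days


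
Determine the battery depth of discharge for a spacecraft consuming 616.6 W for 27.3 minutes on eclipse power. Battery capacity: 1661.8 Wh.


E_used = P * t / 60 = 616.6 * 27.3 / 60 = 280.5530 Wh
DOD = E_used / E_total * 100 = 280.5530 / 1661.8 * 100
DOD = 16.8825 %

16.8825 %


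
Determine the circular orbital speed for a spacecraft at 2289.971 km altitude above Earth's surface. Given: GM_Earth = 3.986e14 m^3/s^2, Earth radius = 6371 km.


r = R_E + alt = 6371.0 + 2289.971 = 8660.9710 km = 8.660971e+06 m
v = sqrt(mu/r) = sqrt(3.986e14 / 8.660971e+06) = 6783.9924 m/s = 6.7840 km/s

6.7840 km/s


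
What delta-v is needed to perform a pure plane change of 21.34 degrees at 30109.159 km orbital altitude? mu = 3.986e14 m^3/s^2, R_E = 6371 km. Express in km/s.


r = 36480.1590 km = 3.6480159e+07 m
V = sqrt(mu/r) = 3305.5238 m/s
di = 21.34 deg = 0.3724533 rad
dV = 2*V*sin(di/2) = 2*3305.5238*sin(0.1862266)
dV = 1224.0493 m/s = 1.2240 km/s

1.2240 km/s


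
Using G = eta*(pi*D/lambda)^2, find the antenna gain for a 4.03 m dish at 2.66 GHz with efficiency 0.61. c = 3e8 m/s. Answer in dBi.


lambda = c/f = 3e8 / 2.66e+09 = 0.112782 m
G = eta*(pi*D/lambda)^2 = 0.61*(pi*4.03/0.112782)^2
G = 7687.0629 (linear)
G = 10*log10(7687.0629) = 38.8576 dBi

38.8576 dBi


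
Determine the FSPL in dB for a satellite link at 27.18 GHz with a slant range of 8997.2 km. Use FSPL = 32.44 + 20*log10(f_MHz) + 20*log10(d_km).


f = 27.18 GHz = 27180.0000 MHz
d = 8997.2 km
FSPL = 32.44 + 20*log10(27180.0000) + 20*log10(8997.2)
FSPL = 32.44 + 88.6850 + 79.0821
FSPL = 200.2071 dB

200.2071 dB


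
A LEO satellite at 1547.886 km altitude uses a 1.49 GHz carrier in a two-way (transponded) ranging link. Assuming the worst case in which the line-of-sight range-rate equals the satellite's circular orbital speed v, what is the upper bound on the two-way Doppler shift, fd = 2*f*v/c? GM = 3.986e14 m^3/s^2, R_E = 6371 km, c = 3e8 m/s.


r = 7.918886e+06 m
v = sqrt(mu/r) = 7094.7419 m/s (worst-case radial velocity)
f = 1.49 GHz = 1.49e+09 Hz
fd = 2*f*v/c = 2*1.49e+09*7094.7419/3.0e+08
fd = 70474.4363 Hz

70474.4363 Hz


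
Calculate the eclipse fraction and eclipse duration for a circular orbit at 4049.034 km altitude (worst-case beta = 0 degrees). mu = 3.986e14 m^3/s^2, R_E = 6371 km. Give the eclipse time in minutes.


r = 10420.0340 km
T = 176.4264 min
Eclipse fraction = arcsin(R_E/r)/pi = arcsin(6371.0000/10420.0340)/pi
= arcsin(0.6114184)/pi = 0.2094007
Eclipse duration = 0.2094007 * 176.4264 = 36.9438 min

36.9438 minutes


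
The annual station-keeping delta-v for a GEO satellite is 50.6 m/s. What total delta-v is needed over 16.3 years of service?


dV = rate * years = 50.6 * 16.3
dV = 824.7800 m/s

824.7800 m/s


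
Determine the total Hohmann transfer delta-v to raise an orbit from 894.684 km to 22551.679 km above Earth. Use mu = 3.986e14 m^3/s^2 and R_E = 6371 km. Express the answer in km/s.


r1 = 7265.6840 km = 7.265684e+06 m
r2 = 28922.6790 km = 2.8922679e+07 m
dv1 = sqrt(mu/r1)*(sqrt(2*r2/(r1+r2)) - 1) = 1957.6087 m/s
dv2 = sqrt(mu/r2)*(1 - sqrt(2*r1/(r1+r2))) = 1359.9161 m/s
total dv = |dv1| + |dv2| = 1957.6087 + 1359.9161 = 3317.5248 m/s = 3.3175 km/s

3.3175 km/s


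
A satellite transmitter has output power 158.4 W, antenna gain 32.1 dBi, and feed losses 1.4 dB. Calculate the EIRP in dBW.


Pt = 158.4 W = 21.9976 dBW
EIRP = Pt_dBW + Gt - losses = 21.9976 + 32.1 - 1.4 = 52.6976 dBW

52.6976 dBW


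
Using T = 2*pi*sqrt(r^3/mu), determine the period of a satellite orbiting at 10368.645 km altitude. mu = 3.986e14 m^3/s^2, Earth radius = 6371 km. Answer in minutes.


r = 16739.6450 km = 1.6739645e+07 m
T = 2*pi*sqrt(r^3/mu) = 2*pi*sqrt(4.6907116e+21 / 3.986e14)
T = 21554.1344 s = 359.2356 min

359.2356 minutes


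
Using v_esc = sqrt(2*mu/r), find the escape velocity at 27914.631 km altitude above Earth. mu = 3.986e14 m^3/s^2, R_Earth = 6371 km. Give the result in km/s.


r = 6371.0 + 27914.631 = 34285.6310 km = 3.4285631e+07 m
v_esc = sqrt(2*mu/r) = sqrt(2*3.986e14 / 3.4285631e+07)
v_esc = 4822.0041 m/s = 4.8220 km/s

4.8220 km/s


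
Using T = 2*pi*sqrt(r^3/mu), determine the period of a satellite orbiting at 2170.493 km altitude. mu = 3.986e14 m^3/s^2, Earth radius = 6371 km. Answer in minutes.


r = 8541.4930 km = 8.541493e+06 m
T = 2*pi*sqrt(r^3/mu) = 2*pi*sqrt(6.2316258e+20 / 3.986e14)
T = 7856.1887 s = 130.9365 min

130.9365 minutes


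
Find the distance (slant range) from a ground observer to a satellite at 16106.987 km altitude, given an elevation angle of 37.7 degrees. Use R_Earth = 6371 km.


h = 16106.987 km, el = 37.7 deg
d = -R_E*sin(el) + sqrt((R_E*sin(el))^2 + 2*R_E*h + h^2)
d = -6371.0000*sin(0.6579891) + sqrt((6371.0000*0.611527)^2 + 2*6371.0000*16106.987 + 16106.987^2)
d = 18009.4258 km

18009.4258 km


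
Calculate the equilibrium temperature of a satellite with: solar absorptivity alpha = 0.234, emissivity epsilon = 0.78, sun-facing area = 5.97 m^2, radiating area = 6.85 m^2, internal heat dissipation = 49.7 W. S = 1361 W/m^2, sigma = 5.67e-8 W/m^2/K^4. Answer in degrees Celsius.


Numerator = alpha*S*A_sun + Q_int = 0.234*1361*5.97 + 49.7 = 1950.9898 W
Denominator = eps*sigma*A_rad = 0.78*5.67e-8*6.85 = 3.029481e-07 W/K^4
T^4 = 6.4400133e+09 K^4
T = 283.2838 K = 10.1338 C

10.1338 degrees Celsius


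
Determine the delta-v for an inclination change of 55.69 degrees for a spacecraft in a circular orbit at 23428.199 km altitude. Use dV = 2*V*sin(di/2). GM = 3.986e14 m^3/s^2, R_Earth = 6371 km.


r = 29799.1990 km = 2.9799199e+07 m
V = sqrt(mu/r) = 3657.3486 m/s
di = 55.69 deg = 0.9719739 rad
dV = 2*V*sin(di/2) = 2*3657.3486*sin(0.4859869)
dV = 3416.5578 m/s = 3.4166 km/s

3.4166 km/s


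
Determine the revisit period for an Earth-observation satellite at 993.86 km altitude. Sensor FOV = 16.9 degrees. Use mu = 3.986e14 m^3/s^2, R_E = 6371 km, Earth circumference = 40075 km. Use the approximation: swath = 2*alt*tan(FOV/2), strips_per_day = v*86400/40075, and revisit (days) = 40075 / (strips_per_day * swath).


swath = 2*993.86*tan(0.1474803) = 295.2936 km
v = sqrt(mu/r) = 7356.7568 m/s = 7.3568 km/s
strips/day = v*86400/40075 = 7.3568*86400/40075 = 15.8609
coverage/day = strips * swath = 15.8609 * 295.2936 = 4683.6094 km
revisit = 40075 / 4683.6094 = 8.5564 days

8.5564 days


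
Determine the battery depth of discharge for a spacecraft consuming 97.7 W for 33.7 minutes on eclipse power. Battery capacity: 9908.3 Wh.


E_used = P * t / 60 = 97.7 * 33.7 / 60 = 54.8748 Wh
DOD = E_used / E_total * 100 = 54.8748 / 9908.3 * 100
DOD = 0.5538269 %

0.5538 %


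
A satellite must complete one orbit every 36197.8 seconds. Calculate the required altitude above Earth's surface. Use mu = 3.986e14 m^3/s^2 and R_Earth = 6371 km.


T = 36197.8 s
r = (mu*T^2/(4*pi^2))^(1/3) = (3.986e14 * 36197.8^2 / (4*pi^2))^(1/3)
r = 2.365088e+07 m = 23650.8799 km
alt = r - R_E = 23650.8799 - 6371 = 17279.8799 km

17279.8799 km


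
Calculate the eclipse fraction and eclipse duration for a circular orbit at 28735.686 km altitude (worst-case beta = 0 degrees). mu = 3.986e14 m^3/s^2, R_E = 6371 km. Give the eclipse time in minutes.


r = 35106.6860 km
T = 1091.0502 min
Eclipse fraction = arcsin(R_E/r)/pi = arcsin(6371.0000/35106.6860)/pi
= arcsin(0.1814754)/pi = 0.05808728
Eclipse duration = 0.05808728 * 1091.0502 = 63.3761 min

63.3761 minutes


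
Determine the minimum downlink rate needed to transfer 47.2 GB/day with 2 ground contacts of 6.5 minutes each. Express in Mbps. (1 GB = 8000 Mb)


total contact time = 2 * 6.5 * 60 = 780.0000 s
data = 47.2 GB = 377600.0000 Mb
rate = 377600.0000 / 780.0000 = 484.1026 Mbps

484.1026 Mbps


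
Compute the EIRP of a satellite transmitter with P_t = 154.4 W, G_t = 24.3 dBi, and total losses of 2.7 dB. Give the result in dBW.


Pt = 154.4 W = 21.8865 dBW
EIRP = Pt_dBW + Gt - losses = 21.8865 + 24.3 - 2.7 = 43.4865 dBW

43.4865 dBW


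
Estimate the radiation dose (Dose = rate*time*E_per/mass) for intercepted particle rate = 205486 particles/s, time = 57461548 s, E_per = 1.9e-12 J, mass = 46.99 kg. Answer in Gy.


Total energy deposited = rate * time * E_per
  = 205486 * 57461548 * 1.9e-12 = 22.4343 J
Dose = E_total / mass = 22.4343 / 46.99
Dose = 0.4774278 Gy

0.4774 Gy


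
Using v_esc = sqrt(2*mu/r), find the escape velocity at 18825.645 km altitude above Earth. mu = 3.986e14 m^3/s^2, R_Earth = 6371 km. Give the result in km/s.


r = 6371.0 + 18825.645 = 25196.6450 km = 2.5196645e+07 m
v_esc = sqrt(2*mu/r) = sqrt(2*3.986e14 / 2.5196645e+07)
v_esc = 5624.8674 m/s = 5.6249 km/s

5.6249 km/s


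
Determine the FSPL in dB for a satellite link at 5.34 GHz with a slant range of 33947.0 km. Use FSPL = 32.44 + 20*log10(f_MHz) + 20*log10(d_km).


f = 5.34 GHz = 5340.0000 MHz
d = 33947.0 km
FSPL = 32.44 + 20*log10(5340.0000) + 20*log10(33947.0)
FSPL = 32.44 + 74.5508 + 90.6160
FSPL = 197.6069 dB

197.6069 dB


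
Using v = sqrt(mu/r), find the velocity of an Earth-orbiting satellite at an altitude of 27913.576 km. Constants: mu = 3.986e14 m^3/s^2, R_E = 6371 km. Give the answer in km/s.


r = R_E + alt = 6371.0 + 27913.576 = 34284.5760 km = 3.4284576e+07 m
v = sqrt(mu/r) = sqrt(3.986e14 / 3.4284576e+07) = 3409.7242 m/s = 3.4097 km/s

3.4097 km/s


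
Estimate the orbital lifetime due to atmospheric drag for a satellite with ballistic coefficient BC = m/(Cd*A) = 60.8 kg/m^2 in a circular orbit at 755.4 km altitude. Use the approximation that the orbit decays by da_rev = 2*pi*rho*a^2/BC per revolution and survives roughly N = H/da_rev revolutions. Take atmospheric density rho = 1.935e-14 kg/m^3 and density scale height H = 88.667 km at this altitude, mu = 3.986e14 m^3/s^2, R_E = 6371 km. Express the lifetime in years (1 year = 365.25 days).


a = R_E + alt = 7126.4000 km = 7.1264e+06 m
da_rev = 2*pi*rho*a^2/BC = 2*pi*1.935e-14*(7.1264e+06)^2/60.8 = 0.101554144 m per revolution
N = H/da_rev = 88667.0000 m / 0.101554144 m = 873100.7584 revolutions
P = 2*pi*sqrt(a^3/mu) = 5987.1000 s
lifetime = N*P = 873100.7584 * 5987.1000 = 5.2273416e+09 s = 60501.6386 days
years = 60501.6386 / 365.25 = 165.6445 years

165.6445 years


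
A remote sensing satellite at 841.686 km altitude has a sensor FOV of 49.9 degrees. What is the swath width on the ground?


FOV = 49.9 deg = 0.8709193 rad
swath = 2 * alt * tan(FOV/2) = 2 * 841.686 * tan(0.4354596)
swath = 2 * 841.686 * 0.4652457
swath = 783.1815 km

783.1815 km


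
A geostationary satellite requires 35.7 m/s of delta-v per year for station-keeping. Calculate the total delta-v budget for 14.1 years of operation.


dV = rate * years = 35.7 * 14.1
dV = 503.3700 m/s

503.3700 m/s


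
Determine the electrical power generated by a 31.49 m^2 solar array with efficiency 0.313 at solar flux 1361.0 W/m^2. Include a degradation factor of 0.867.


P = area * eta * S * degradation
P = 31.49 * 0.313 * 1361.0 * 0.867
P = 11630.3885 W

11630.3885 W


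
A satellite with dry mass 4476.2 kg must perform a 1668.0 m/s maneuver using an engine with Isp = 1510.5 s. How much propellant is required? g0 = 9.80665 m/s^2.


ve = Isp * g0 = 1510.5 * 9.80665 = 14812.944825 m/s
mass ratio = exp(dv/ve) = exp(1668.0/14812.944825) = 1.11918889
m_prop = m_dry * (mr - 1) = 4476.2 * (1.11918889 - 1)
m_prop = 533.5133 kg

533.5133 kg


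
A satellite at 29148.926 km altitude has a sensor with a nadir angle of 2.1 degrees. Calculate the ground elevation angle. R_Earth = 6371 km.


r = R_E + alt = 35519.9260 km
Law of sines in the satellite / Earth-center / ground-point triangle:
  sin(nadir)/R_E = sin(90 + el)/r  =>  cos(el) = (r/R_E)*sin(nadir)
cos(el) = (35519.9260 / 6371.0000) * sin(2.1 deg) = 0.2042979
el = arccos(0.2042979) = 78.2116 deg
(Earth-central angle = 90 - nadir - el = 9.6884 deg)

78.2116 degrees


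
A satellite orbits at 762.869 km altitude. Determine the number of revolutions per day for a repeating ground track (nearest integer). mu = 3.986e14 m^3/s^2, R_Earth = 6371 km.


r = 7.133869e+06 m
T = 2*pi*sqrt(r^3/mu) = 5996.5149 s = 99.9419 min
revs/day = 1440 / 99.9419 = 14.4084
Rounded: 14 revolutions per day

14 revolutions per day


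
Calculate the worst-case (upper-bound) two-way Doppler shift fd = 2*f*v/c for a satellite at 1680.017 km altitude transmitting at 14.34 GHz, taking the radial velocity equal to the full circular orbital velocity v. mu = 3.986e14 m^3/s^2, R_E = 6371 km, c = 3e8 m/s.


r = 8.051017e+06 m
v = sqrt(mu/r) = 7036.2826 m/s (worst-case radial velocity)
f = 14.34 GHz = 1.434e+10 Hz
fd = 2*f*v/c = 2*1.434e+10*7036.2826/3.0e+08
fd = 672668.6189 Hz

672668.6189 Hz


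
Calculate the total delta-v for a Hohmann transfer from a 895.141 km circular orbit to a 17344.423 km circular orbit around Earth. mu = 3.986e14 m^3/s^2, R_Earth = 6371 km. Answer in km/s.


r1 = 7266.1410 km = 7.266141e+06 m
r2 = 23715.4230 km = 2.3715423e+07 m
dv1 = sqrt(mu/r1)*(sqrt(2*r2/(r1+r2)) - 1) = 1757.6567 m/s
dv2 = sqrt(mu/r2)*(1 - sqrt(2*r1/(r1+r2))) = 1291.8959 m/s
total dv = |dv1| + |dv2| = 1757.6567 + 1291.8959 = 3049.5526 m/s = 3.0496 km/s

3.0496 km/s


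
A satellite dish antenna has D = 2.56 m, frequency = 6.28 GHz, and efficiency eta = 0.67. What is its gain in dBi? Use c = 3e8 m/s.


lambda = c/f = 3e8 / 6.28e+09 = 0.0477707 m
G = eta*(pi*D/lambda)^2 = 0.67*(pi*2.56/0.0477707)^2
G = 18990.2751 (linear)
G = 10*log10(18990.2751) = 42.7853 dBi

42.7853 dBi


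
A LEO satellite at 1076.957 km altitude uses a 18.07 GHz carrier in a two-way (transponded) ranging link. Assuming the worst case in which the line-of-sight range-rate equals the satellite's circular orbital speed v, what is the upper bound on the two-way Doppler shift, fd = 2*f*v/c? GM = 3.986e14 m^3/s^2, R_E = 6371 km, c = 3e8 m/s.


r = 7.447957e+06 m
v = sqrt(mu/r) = 7315.6019 m/s (worst-case radial velocity)
f = 18.07 GHz = 1.807e+10 Hz
fd = 2*f*v/c = 2*1.807e+10*7315.6019/3.0e+08
fd = 881286.1813 Hz

881286.1813 Hz


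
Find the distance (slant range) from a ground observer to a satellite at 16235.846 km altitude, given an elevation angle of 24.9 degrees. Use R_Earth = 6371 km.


h = 16235.846 km, el = 24.9 deg
d = -R_E*sin(el) + sqrt((R_E*sin(el))^2 + 2*R_E*h + h^2)
d = -6371.0000*sin(0.434587) + sqrt((6371.0000*0.4210358)^2 + 2*6371.0000*16235.846 + 16235.846^2)
d = 19173.3631 km

19173.3631 km


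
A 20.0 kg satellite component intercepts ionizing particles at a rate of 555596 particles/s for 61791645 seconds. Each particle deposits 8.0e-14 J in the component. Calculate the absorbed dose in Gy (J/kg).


Total energy deposited = rate * time * E_per
  = 555596 * 61791645 * 8.0e-14 = 2.7465 J
Dose = E_total / mass = 2.7465 / 20.0
Dose = 0.1373248 Gy

0.1373 Gy


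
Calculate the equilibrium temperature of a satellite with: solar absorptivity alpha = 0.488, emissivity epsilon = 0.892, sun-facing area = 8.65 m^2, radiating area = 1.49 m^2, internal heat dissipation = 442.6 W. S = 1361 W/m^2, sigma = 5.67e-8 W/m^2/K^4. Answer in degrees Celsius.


Numerator = alpha*S*A_sun + Q_int = 0.488*1361*8.65 + 442.6 = 6187.6532 W
Denominator = eps*sigma*A_rad = 0.892*5.67e-8*1.49 = 7.5358836e-08 W/K^4
T^4 = 8.2109193e+10 K^4
T = 535.3009 K = 262.1509 C

262.1509 degrees Celsius


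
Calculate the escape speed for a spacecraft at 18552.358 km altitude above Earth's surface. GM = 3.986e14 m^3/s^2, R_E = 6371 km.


r = 6371.0 + 18552.358 = 24923.3580 km = 2.4923358e+07 m
v_esc = sqrt(2*mu/r) = sqrt(2*3.986e14 / 2.4923358e+07)
v_esc = 5655.6219 m/s = 5.6556 km/s

5.6556 km/s


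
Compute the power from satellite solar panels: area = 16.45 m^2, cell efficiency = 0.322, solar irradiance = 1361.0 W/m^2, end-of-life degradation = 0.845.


P = area * eta * S * degradation
P = 16.45 * 0.322 * 1361.0 * 0.845
P = 6091.6734 W

6091.6734 W


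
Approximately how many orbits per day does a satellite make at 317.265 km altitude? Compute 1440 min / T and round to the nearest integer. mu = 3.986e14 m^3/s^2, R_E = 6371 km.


r = 6.688265e+06 m
T = 2*pi*sqrt(r^3/mu) = 5443.5401 s = 90.7257 min
revs/day = 1440 / 90.7257 = 15.8720
Rounded: 16 revolutions per day

16 revolutions per day


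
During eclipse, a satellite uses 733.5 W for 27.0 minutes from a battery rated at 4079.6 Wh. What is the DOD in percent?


E_used = P * t / 60 = 733.5 * 27.0 / 60 = 330.0750 Wh
DOD = E_used / E_total * 100 = 330.0750 / 4079.6 * 100
DOD = 8.0909 %

8.0909 %


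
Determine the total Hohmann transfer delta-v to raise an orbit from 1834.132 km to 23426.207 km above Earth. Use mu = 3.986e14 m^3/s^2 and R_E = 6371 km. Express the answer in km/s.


r1 = 8205.1320 km = 8.205132e+06 m
r2 = 29797.2070 km = 2.9797207e+07 m
dv1 = sqrt(mu/r1)*(sqrt(2*r2/(r1+r2)) - 1) = 1758.2866 m/s
dv2 = sqrt(mu/r2)*(1 - sqrt(2*r1/(r1+r2))) = 1254.0297 m/s
total dv = |dv1| + |dv2| = 1758.2866 + 1254.0297 = 3012.3163 m/s = 3.0123 km/s

3.0123 km/s


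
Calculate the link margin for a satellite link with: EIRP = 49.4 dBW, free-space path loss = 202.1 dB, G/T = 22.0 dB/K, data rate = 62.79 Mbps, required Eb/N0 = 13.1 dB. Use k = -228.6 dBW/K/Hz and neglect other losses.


C/N0 = EIRP - FSPL + G/T - k = 49.4 - 202.1 + 22.0 - (-228.6)
C/N0 = 97.9000 dB-Hz
R_b = 62.79 Mbps = 6.279e+07 bps -> 10*log10(R_b) = 77.9789 dB-Hz
Eb/N0 = C/N0 - 10*log10(R_b) = 97.9000 - 77.9789 = 19.9211 dB
Margin = Eb/N0 - Eb/N0_req = 19.9211 - 13.1 = 6.8211 dB (link closes)

6.8211 dB


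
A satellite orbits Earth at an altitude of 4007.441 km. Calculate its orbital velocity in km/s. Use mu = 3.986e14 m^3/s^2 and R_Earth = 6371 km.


r = R_E + alt = 6371.0 + 4007.441 = 10378.4410 km = 1.0378441e+07 m
v = sqrt(mu/r) = sqrt(3.986e14 / 1.0378441e+07) = 6197.3010 m/s = 6.1973 km/s

6.1973 km/s


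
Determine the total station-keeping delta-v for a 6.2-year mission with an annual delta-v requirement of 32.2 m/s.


dV = rate * years = 32.2 * 6.2
dV = 199.6400 m/s

199.6400 m/s


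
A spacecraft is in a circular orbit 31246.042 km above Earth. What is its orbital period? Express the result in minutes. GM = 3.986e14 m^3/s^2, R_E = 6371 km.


r = 37617.0420 km = 3.7617042e+07 m
T = 2*pi*sqrt(r^3/mu) = 2*pi*sqrt(5.3229689e+22 / 3.986e14)
T = 72608.6203 s = 1210.1437 min

1210.1437 minutes


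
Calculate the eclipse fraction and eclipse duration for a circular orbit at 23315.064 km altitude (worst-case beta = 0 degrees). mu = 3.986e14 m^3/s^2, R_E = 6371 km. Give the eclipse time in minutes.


r = 29686.0640 km
T = 848.3770 min
Eclipse fraction = arcsin(R_E/r)/pi = arcsin(6371.0000/29686.0640)/pi
= arcsin(0.2146125)/pi = 0.06884885
Eclipse duration = 0.06884885 * 848.3770 = 58.4098 min

58.4098 minutes


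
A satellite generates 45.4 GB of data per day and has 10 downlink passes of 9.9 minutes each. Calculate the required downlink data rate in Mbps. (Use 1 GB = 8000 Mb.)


total contact time = 10 * 9.9 * 60 = 5940.0000 s
data = 45.4 GB = 363200.0000 Mb
rate = 363200.0000 / 5940.0000 = 61.1448 Mbps

61.1448 Mbps


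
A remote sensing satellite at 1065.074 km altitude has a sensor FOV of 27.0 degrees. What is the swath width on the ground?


FOV = 27.0 deg = 0.4712389 rad
swath = 2 * alt * tan(FOV/2) = 2 * 1065.074 * tan(0.2356194)
swath = 2 * 1065.074 * 0.2400788
swath = 511.4033 km

511.4033 km


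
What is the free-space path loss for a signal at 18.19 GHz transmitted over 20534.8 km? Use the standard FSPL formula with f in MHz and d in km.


f = 18.19 GHz = 18190.0000 MHz
d = 20534.8 km
FSPL = 32.44 + 20*log10(18190.0000) + 20*log10(20534.8)
FSPL = 32.44 + 85.1967 + 86.2498
FSPL = 203.8865 dB

203.8865 dB


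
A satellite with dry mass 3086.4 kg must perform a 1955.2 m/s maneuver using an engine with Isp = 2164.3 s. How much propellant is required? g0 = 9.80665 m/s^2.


ve = Isp * g0 = 2164.3 * 9.80665 = 21224.532595 m/s
mass ratio = exp(dv/ve) = exp(1955.2/21224.532595) = 1.09649619
m_prop = m_dry * (mr - 1) = 3086.4 * (1.09649619 - 1)
m_prop = 297.8258 kg

297.8258 kg


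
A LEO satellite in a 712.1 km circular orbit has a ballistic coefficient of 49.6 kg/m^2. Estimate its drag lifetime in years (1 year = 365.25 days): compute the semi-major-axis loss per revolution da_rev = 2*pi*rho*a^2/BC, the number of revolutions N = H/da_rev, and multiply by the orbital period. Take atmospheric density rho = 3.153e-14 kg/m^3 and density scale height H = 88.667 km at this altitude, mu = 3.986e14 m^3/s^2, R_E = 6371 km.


a = R_E + alt = 7083.1000 km = 7.0831e+06 m
da_rev = 2*pi*rho*a^2/BC = 2*pi*3.153e-14*(7.0831e+06)^2/49.6 = 0.200386707 m per revolution
N = H/da_rev = 88667.0000 m / 0.200386707 m = 442479.4498 revolutions
P = 2*pi*sqrt(a^3/mu) = 5932.6166 s
lifetime = N*P = 442479.4498 * 5932.6166 = 2.6250609e+09 s = 30382.6495 days
years = 30382.6495 / 365.25 = 83.1832 years

83.1832 years
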